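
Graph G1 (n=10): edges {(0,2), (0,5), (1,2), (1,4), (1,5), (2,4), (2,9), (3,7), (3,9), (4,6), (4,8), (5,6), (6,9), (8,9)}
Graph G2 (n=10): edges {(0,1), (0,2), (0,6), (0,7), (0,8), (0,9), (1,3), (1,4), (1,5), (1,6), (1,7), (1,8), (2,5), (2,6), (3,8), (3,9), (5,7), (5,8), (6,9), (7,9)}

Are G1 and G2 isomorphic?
No, not isomorphic

The graphs are NOT isomorphic.

Degrees in G1: deg(0)=2, deg(1)=3, deg(2)=4, deg(3)=2, deg(4)=4, deg(5)=3, deg(6)=3, deg(7)=1, deg(8)=2, deg(9)=4.
Sorted degree sequence of G1: [4, 4, 4, 3, 3, 3, 2, 2, 2, 1].
Degrees in G2: deg(0)=6, deg(1)=7, deg(2)=3, deg(3)=3, deg(4)=1, deg(5)=4, deg(6)=4, deg(7)=4, deg(8)=4, deg(9)=4.
Sorted degree sequence of G2: [7, 6, 4, 4, 4, 4, 4, 3, 3, 1].
The (sorted) degree sequence is an isomorphism invariant, so since G1 and G2 have different degree sequences they cannot be isomorphic.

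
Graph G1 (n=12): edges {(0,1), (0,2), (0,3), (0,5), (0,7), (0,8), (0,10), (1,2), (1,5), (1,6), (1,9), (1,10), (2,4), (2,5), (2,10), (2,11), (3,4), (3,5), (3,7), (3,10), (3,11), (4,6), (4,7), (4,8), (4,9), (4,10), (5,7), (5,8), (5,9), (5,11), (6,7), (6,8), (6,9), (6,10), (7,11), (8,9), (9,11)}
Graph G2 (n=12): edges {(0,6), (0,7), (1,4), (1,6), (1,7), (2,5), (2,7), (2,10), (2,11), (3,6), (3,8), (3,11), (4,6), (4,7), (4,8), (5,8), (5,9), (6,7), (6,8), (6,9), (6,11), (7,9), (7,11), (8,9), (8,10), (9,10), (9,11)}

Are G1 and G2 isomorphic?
No, not isomorphic

The graphs are NOT isomorphic.

Degrees in G1: deg(0)=7, deg(1)=6, deg(2)=6, deg(3)=6, deg(4)=7, deg(5)=8, deg(6)=6, deg(7)=6, deg(8)=5, deg(9)=6, deg(10)=6, deg(11)=5.
Sorted degree sequence of G1: [8, 7, 7, 6, 6, 6, 6, 6, 6, 6, 5, 5].
Degrees in G2: deg(0)=2, deg(1)=3, deg(2)=4, deg(3)=3, deg(4)=4, deg(5)=3, deg(6)=8, deg(7)=7, deg(8)=6, deg(9)=6, deg(10)=3, deg(11)=5.
Sorted degree sequence of G2: [8, 7, 6, 6, 5, 4, 4, 3, 3, 3, 3, 2].
The (sorted) degree sequence is an isomorphism invariant, so since G1 and G2 have different degree sequences they cannot be isomorphic.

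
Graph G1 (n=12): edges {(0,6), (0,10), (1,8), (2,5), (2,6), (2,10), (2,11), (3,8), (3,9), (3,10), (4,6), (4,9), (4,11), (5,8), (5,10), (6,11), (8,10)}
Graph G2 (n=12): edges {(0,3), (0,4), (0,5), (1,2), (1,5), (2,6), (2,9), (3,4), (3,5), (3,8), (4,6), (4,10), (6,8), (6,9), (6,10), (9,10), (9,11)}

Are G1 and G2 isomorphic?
Yes, isomorphic

The graphs are isomorphic.
One valid mapping φ: V(G1) → V(G2): 0→8, 1→11, 2→4, 3→2, 4→5, 5→10, 6→3, 7→7, 8→9, 9→1, 10→6, 11→0

Verify φ preserves adjacency — for each edge of G1, its image is an edge of G2:
  (0,6) → (φ(0),φ(6)) = (3,8) ∈ E(G2) ✓
  (0,10) → (φ(0),φ(10)) = (6,8) ∈ E(G2) ✓
  (1,8) → (φ(1),φ(8)) = (9,11) ∈ E(G2) ✓
  (2,5) → (φ(2),φ(5)) = (4,10) ∈ E(G2) ✓
  (2,6) → (φ(2),φ(6)) = (3,4) ∈ E(G2) ✓
  (2,10) → (φ(2),φ(10)) = (4,6) ∈ E(G2) ✓
  (2,11) → (φ(2),φ(11)) = (0,4) ∈ E(G2) ✓
  (3,8) → (φ(3),φ(8)) = (2,9) ∈ E(G2) ✓
  (3,9) → (φ(3),φ(9)) = (1,2) ∈ E(G2) ✓
  (3,10) → (φ(3),φ(10)) = (2,6) ∈ E(G2) ✓
  (4,6) → (φ(4),φ(6)) = (3,5) ∈ E(G2) ✓
  (4,9) → (φ(4),φ(9)) = (1,5) ∈ E(G2) ✓
  (4,11) → (φ(4),φ(11)) = (0,5) ∈ E(G2) ✓
  (5,8) → (φ(5),φ(8)) = (9,10) ∈ E(G2) ✓
  (5,10) → (φ(5),φ(10)) = (6,10) ∈ E(G2) ✓
  (6,11) → (φ(6),φ(11)) = (0,3) ∈ E(G2) ✓
  (8,10) → (φ(8),φ(10)) = (6,9) ∈ E(G2) ✓
All 17 edges of G1 map to edges of G2, and |E(G1)| = |E(G2)| = 17, so φ is a bijection on edges as well as vertices. Hence G1 ≅ G2.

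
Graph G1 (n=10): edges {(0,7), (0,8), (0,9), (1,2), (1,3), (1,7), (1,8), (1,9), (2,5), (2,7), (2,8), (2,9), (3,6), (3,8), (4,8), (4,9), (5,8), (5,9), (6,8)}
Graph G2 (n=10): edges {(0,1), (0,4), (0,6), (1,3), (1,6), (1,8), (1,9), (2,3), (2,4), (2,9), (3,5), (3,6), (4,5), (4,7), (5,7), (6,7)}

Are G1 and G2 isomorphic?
No, not isomorphic

The graphs are NOT isomorphic.

Degrees in G1: deg(0)=3, deg(1)=5, deg(2)=5, deg(3)=3, deg(4)=2, deg(5)=3, deg(6)=2, deg(7)=3, deg(8)=7, deg(9)=5.
Sorted degree sequence of G1: [7, 5, 5, 5, 3, 3, 3, 3, 2, 2].
Degrees in G2: deg(0)=3, deg(1)=5, deg(2)=3, deg(3)=4, deg(4)=4, deg(5)=3, deg(6)=4, deg(7)=3, deg(8)=1, deg(9)=2.
Sorted degree sequence of G2: [5, 4, 4, 4, 3, 3, 3, 3, 2, 1].
The (sorted) degree sequence is an isomorphism invariant, so since G1 and G2 have different degree sequences they cannot be isomorphic.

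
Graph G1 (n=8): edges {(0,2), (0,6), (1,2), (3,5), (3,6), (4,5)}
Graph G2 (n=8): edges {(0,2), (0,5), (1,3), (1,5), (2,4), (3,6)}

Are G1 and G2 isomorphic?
Yes, isomorphic

The graphs are isomorphic.
One valid mapping φ: V(G1) → V(G2): 0→0, 1→4, 2→2, 3→1, 4→6, 5→3, 6→5, 7→7

Verify φ preserves adjacency — for each edge of G1, its image is an edge of G2:
  (0,2) → (φ(0),φ(2)) = (0,2) ∈ E(G2) ✓
  (0,6) → (φ(0),φ(6)) = (0,5) ∈ E(G2) ✓
  (1,2) → (φ(1),φ(2)) = (2,4) ∈ E(G2) ✓
  (3,5) → (φ(3),φ(5)) = (1,3) ∈ E(G2) ✓
  (3,6) → (φ(3),φ(6)) = (1,5) ∈ E(G2) ✓
  (4,5) → (φ(4),φ(5)) = (3,6) ∈ E(G2) ✓
All 6 edges of G1 map to edges of G2, and |E(G1)| = |E(G2)| = 6, so φ is a bijection on edges as well as vertices. Hence G1 ≅ G2.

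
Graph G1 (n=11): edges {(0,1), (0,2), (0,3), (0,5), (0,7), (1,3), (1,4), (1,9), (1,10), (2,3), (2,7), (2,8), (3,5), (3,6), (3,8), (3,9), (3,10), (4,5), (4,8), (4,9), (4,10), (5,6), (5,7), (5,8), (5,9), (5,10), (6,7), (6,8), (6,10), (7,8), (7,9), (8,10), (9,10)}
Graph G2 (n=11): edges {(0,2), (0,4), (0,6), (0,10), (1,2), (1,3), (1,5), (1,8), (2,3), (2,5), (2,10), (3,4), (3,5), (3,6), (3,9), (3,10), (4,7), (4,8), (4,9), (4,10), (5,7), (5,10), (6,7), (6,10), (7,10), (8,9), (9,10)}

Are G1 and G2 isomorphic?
No, not isomorphic

The graphs are NOT isomorphic.

Degrees in G1: deg(0)=5, deg(1)=5, deg(2)=4, deg(3)=8, deg(4)=5, deg(5)=8, deg(6)=5, deg(7)=6, deg(8)=7, deg(9)=6, deg(10)=7.
Sorted degree sequence of G1: [8, 8, 7, 7, 6, 6, 5, 5, 5, 5, 4].
Degrees in G2: deg(0)=4, deg(1)=4, deg(2)=5, deg(3)=7, deg(4)=6, deg(5)=5, deg(6)=4, deg(7)=4, deg(8)=3, deg(9)=4, deg(10)=8.
Sorted degree sequence of G2: [8, 7, 6, 5, 5, 4, 4, 4, 4, 4, 3].
The (sorted) degree sequence is an isomorphism invariant, so since G1 and G2 have different degree sequences they cannot be isomorphic.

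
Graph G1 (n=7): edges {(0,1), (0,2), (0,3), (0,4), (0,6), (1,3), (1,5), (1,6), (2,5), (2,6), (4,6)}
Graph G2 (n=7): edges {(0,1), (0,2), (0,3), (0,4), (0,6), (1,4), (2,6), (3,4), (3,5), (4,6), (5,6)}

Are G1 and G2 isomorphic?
Yes, isomorphic

The graphs are isomorphic.
One valid mapping φ: V(G1) → V(G2): 0→0, 1→6, 2→3, 3→2, 4→1, 5→5, 6→4

Verify φ preserves adjacency — for each edge of G1, its image is an edge of G2:
  (0,1) → (φ(0),φ(1)) = (0,6) ∈ E(G2) ✓
  (0,2) → (φ(0),φ(2)) = (0,3) ∈ E(G2) ✓
  (0,3) → (φ(0),φ(3)) = (0,2) ∈ E(G2) ✓
  (0,4) → (φ(0),φ(4)) = (0,1) ∈ E(G2) ✓
  (0,6) → (φ(0),φ(6)) = (0,4) ∈ E(G2) ✓
  (1,3) → (φ(1),φ(3)) = (2,6) ∈ E(G2) ✓
  (1,5) → (φ(1),φ(5)) = (5,6) ∈ E(G2) ✓
  (1,6) → (φ(1),φ(6)) = (4,6) ∈ E(G2) ✓
  (2,5) → (φ(2),φ(5)) = (3,5) ∈ E(G2) ✓
  (2,6) → (φ(2),φ(6)) = (3,4) ∈ E(G2) ✓
  (4,6) → (φ(4),φ(6)) = (1,4) ∈ E(G2) ✓
All 11 edges of G1 map to edges of G2, and |E(G1)| = |E(G2)| = 11, so φ is a bijection on edges as well as vertices. Hence G1 ≅ G2.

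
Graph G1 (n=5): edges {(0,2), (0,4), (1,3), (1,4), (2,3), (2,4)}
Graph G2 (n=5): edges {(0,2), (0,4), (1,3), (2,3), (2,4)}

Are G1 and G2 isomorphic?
No, not isomorphic

The graphs are NOT isomorphic.

Counting edges: G1 has 6 edge(s); G2 has 5 edge(s).
Edge count is an isomorphism invariant (a bijection on vertices induces a bijection on edges), so differing edge counts rule out isomorphism.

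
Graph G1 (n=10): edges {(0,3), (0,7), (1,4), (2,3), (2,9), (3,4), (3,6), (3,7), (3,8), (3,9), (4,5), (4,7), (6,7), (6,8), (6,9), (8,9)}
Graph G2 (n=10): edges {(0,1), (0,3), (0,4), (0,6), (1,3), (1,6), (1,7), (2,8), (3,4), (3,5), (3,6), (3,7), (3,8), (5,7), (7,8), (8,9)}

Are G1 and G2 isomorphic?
Yes, isomorphic

The graphs are isomorphic.
One valid mapping φ: V(G1) → V(G2): 0→5, 1→9, 2→4, 3→3, 4→8, 5→2, 6→1, 7→7, 8→6, 9→0

Verify φ preserves adjacency — for each edge of G1, its image is an edge of G2:
  (0,3) → (φ(0),φ(3)) = (3,5) ∈ E(G2) ✓
  (0,7) → (φ(0),φ(7)) = (5,7) ∈ E(G2) ✓
  (1,4) → (φ(1),φ(4)) = (8,9) ∈ E(G2) ✓
  (2,3) → (φ(2),φ(3)) = (3,4) ∈ E(G2) ✓
  (2,9) → (φ(2),φ(9)) = (0,4) ∈ E(G2) ✓
  (3,4) → (φ(3),φ(4)) = (3,8) ∈ E(G2) ✓
  (3,6) → (φ(3),φ(6)) = (1,3) ∈ E(G2) ✓
  (3,7) → (φ(3),φ(7)) = (3,7) ∈ E(G2) ✓
  (3,8) → (φ(3),φ(8)) = (3,6) ∈ E(G2) ✓
  (3,9) → (φ(3),φ(9)) = (0,3) ∈ E(G2) ✓
  (4,5) → (φ(4),φ(5)) = (2,8) ∈ E(G2) ✓
  (4,7) → (φ(4),φ(7)) = (7,8) ∈ E(G2) ✓
  (6,7) → (φ(6),φ(7)) = (1,7) ∈ E(G2) ✓
  (6,8) → (φ(6),φ(8)) = (1,6) ∈ E(G2) ✓
  (6,9) → (φ(6),φ(9)) = (0,1) ∈ E(G2) ✓
  (8,9) → (φ(8),φ(9)) = (0,6) ∈ E(G2) ✓
All 16 edges of G1 map to edges of G2, and |E(G1)| = |E(G2)| = 16, so φ is a bijection on edges as well as vertices. Hence G1 ≅ G2.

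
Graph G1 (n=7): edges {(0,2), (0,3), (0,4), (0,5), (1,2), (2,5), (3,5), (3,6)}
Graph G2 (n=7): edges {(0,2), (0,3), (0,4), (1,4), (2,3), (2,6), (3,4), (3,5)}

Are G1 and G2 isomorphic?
Yes, isomorphic

The graphs are isomorphic.
One valid mapping φ: V(G1) → V(G2): 0→3, 1→1, 2→4, 3→2, 4→5, 5→0, 6→6

Verify φ preserves adjacency — for each edge of G1, its image is an edge of G2:
  (0,2) → (φ(0),φ(2)) = (3,4) ∈ E(G2) ✓
  (0,3) → (φ(0),φ(3)) = (2,3) ∈ E(G2) ✓
  (0,4) → (φ(0),φ(4)) = (3,5) ∈ E(G2) ✓
  (0,5) → (φ(0),φ(5)) = (0,3) ∈ E(G2) ✓
  (1,2) → (φ(1),φ(2)) = (1,4) ∈ E(G2) ✓
  (2,5) → (φ(2),φ(5)) = (0,4) ∈ E(G2) ✓
  (3,5) → (φ(3),φ(5)) = (0,2) ∈ E(G2) ✓
  (3,6) → (φ(3),φ(6)) = (2,6) ∈ E(G2) ✓
All 8 edges of G1 map to edges of G2, and |E(G1)| = |E(G2)| = 8, so φ is a bijection on edges as well as vertices. Hence G1 ≅ G2.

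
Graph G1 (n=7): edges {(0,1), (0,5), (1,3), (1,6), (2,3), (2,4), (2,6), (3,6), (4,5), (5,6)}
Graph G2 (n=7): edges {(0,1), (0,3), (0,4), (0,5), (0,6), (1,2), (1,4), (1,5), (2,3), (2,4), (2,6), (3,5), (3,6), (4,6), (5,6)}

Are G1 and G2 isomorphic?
No, not isomorphic

The graphs are NOT isomorphic.

Degrees in G1: deg(0)=2, deg(1)=3, deg(2)=3, deg(3)=3, deg(4)=2, deg(5)=3, deg(6)=4.
Sorted degree sequence of G1: [4, 3, 3, 3, 3, 2, 2].
Degrees in G2: deg(0)=5, deg(1)=4, deg(2)=4, deg(3)=4, deg(4)=4, deg(5)=4, deg(6)=5.
Sorted degree sequence of G2: [5, 5, 4, 4, 4, 4, 4].
The (sorted) degree sequence is an isomorphism invariant, so since G1 and G2 have different degree sequences they cannot be isomorphic.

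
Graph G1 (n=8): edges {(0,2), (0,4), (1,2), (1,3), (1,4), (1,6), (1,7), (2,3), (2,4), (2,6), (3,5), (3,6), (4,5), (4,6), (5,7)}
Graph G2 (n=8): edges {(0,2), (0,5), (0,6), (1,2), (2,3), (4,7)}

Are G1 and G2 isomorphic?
No, not isomorphic

The graphs are NOT isomorphic.

Degrees in G1: deg(0)=2, deg(1)=5, deg(2)=5, deg(3)=4, deg(4)=5, deg(5)=3, deg(6)=4, deg(7)=2.
Sorted degree sequence of G1: [5, 5, 5, 4, 4, 3, 2, 2].
Degrees in G2: deg(0)=3, deg(1)=1, deg(2)=3, deg(3)=1, deg(4)=1, deg(5)=1, deg(6)=1, deg(7)=1.
Sorted degree sequence of G2: [3, 3, 1, 1, 1, 1, 1, 1].
The (sorted) degree sequence is an isomorphism invariant, so since G1 and G2 have different degree sequences they cannot be isomorphic.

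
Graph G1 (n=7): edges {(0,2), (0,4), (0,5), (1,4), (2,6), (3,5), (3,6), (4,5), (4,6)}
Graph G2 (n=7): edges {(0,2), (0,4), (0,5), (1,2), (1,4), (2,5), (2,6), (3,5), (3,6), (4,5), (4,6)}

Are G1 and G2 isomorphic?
No, not isomorphic

The graphs are NOT isomorphic.

Counting edges: G1 has 9 edge(s); G2 has 11 edge(s).
Edge count is an isomorphism invariant (a bijection on vertices induces a bijection on edges), so differing edge counts rule out isomorphism.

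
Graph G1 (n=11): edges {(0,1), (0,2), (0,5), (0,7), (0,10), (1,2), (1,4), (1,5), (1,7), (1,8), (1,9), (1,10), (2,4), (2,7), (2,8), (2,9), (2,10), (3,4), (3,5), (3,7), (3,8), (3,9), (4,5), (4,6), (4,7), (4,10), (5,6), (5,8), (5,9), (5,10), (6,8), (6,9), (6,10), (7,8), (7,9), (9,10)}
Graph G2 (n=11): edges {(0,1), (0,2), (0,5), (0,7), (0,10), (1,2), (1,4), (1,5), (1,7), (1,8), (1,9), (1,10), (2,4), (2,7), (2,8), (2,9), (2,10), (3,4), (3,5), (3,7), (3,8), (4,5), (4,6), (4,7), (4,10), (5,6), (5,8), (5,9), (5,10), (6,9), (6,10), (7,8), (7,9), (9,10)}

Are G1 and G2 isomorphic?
No, not isomorphic

The graphs are NOT isomorphic.

Counting edges: G1 has 36 edge(s); G2 has 34 edge(s).
Edge count is an isomorphism invariant (a bijection on vertices induces a bijection on edges), so differing edge counts rule out isomorphism.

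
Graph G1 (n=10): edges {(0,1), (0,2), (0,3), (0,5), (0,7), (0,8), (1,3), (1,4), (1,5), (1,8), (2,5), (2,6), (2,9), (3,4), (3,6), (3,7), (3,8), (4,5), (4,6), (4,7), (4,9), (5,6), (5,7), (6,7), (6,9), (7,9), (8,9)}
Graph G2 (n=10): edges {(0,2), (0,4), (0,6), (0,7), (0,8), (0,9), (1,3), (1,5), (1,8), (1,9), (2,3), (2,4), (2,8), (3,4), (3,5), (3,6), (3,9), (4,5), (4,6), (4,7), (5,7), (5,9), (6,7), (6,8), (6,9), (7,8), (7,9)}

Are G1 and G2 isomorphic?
Yes, isomorphic

The graphs are isomorphic.
One valid mapping φ: V(G1) → V(G2): 0→3, 1→5, 2→2, 3→9, 4→7, 5→4, 6→0, 7→6, 8→1, 9→8

Verify φ preserves adjacency — for each edge of G1, its image is an edge of G2:
  (0,1) → (φ(0),φ(1)) = (3,5) ∈ E(G2) ✓
  (0,2) → (φ(0),φ(2)) = (2,3) ∈ E(G2) ✓
  (0,3) → (φ(0),φ(3)) = (3,9) ∈ E(G2) ✓
  (0,5) → (φ(0),φ(5)) = (3,4) ∈ E(G2) ✓
  (0,7) → (φ(0),φ(7)) = (3,6) ∈ E(G2) ✓
  (0,8) → (φ(0),φ(8)) = (1,3) ∈ E(G2) ✓
  (1,3) → (φ(1),φ(3)) = (5,9) ∈ E(G2) ✓
  (1,4) → (φ(1),φ(4)) = (5,7) ∈ E(G2) ✓
  (1,5) → (φ(1),φ(5)) = (4,5) ∈ E(G2) ✓
  (1,8) → (φ(1),φ(8)) = (1,5) ∈ E(G2) ✓
  (2,5) → (φ(2),φ(5)) = (2,4) ∈ E(G2) ✓
  (2,6) → (φ(2),φ(6)) = (0,2) ∈ E(G2) ✓
  (2,9) → (φ(2),φ(9)) = (2,8) ∈ E(G2) ✓
  (3,4) → (φ(3),φ(4)) = (7,9) ∈ E(G2) ✓
  (3,6) → (φ(3),φ(6)) = (0,9) ∈ E(G2) ✓
  (3,7) → (φ(3),φ(7)) = (6,9) ∈ E(G2) ✓
  (3,8) → (φ(3),φ(8)) = (1,9) ∈ E(G2) ✓
  (4,5) → (φ(4),φ(5)) = (4,7) ∈ E(G2) ✓
  (4,6) → (φ(4),φ(6)) = (0,7) ∈ E(G2) ✓
  (4,7) → (φ(4),φ(7)) = (6,7) ∈ E(G2) ✓
  (4,9) → (φ(4),φ(9)) = (7,8) ∈ E(G2) ✓
  (5,6) → (φ(5),φ(6)) = (0,4) ∈ E(G2) ✓
  (5,7) → (φ(5),φ(7)) = (4,6) ∈ E(G2) ✓
  (6,7) → (φ(6),φ(7)) = (0,6) ∈ E(G2) ✓
  (6,9) → (φ(6),φ(9)) = (0,8) ∈ E(G2) ✓
  (7,9) → (φ(7),φ(9)) = (6,8) ∈ E(G2) ✓
  (8,9) → (φ(8),φ(9)) = (1,8) ∈ E(G2) ✓
All 27 edges of G1 map to edges of G2, and |E(G1)| = |E(G2)| = 27, so φ is a bijection on edges as well as vertices. Hence G1 ≅ G2.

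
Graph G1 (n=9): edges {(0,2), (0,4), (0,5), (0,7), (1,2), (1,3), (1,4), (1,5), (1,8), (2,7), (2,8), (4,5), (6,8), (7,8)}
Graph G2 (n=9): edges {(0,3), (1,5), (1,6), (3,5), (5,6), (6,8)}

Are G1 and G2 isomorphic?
No, not isomorphic

The graphs are NOT isomorphic.

Counting triangles (3-cliques): G1 has 5, G2 has 1.
Triangle count is an isomorphism invariant, so differing triangle counts rule out isomorphism.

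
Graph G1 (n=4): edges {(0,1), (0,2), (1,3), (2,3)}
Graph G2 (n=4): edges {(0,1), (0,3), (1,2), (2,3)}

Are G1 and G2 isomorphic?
Yes, isomorphic

The graphs are isomorphic.
One valid mapping φ: V(G1) → V(G2): 0→0, 1→3, 2→1, 3→2

Verify φ preserves adjacency — for each edge of G1, its image is an edge of G2:
  (0,1) → (φ(0),φ(1)) = (0,3) ∈ E(G2) ✓
  (0,2) → (φ(0),φ(2)) = (0,1) ∈ E(G2) ✓
  (1,3) → (φ(1),φ(3)) = (2,3) ∈ E(G2) ✓
  (2,3) → (φ(2),φ(3)) = (1,2) ∈ E(G2) ✓
All 4 edges of G1 map to edges of G2, and |E(G1)| = |E(G2)| = 4, so φ is a bijection on edges as well as vertices. Hence G1 ≅ G2.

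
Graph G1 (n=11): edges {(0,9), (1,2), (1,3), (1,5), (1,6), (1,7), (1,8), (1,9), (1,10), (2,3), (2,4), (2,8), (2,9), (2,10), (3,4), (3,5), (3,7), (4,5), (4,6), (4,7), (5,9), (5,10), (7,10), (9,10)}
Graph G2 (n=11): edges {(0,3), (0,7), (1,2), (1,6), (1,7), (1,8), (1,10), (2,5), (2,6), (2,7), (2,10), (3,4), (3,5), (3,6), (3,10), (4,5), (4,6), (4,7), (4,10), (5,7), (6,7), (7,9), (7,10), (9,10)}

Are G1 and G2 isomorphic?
Yes, isomorphic

The graphs are isomorphic.
One valid mapping φ: V(G1) → V(G2): 0→8, 1→7, 2→10, 3→4, 4→3, 5→6, 6→0, 7→5, 8→9, 9→1, 10→2

Verify φ preserves adjacency — for each edge of G1, its image is an edge of G2:
  (0,9) → (φ(0),φ(9)) = (1,8) ∈ E(G2) ✓
  (1,2) → (φ(1),φ(2)) = (7,10) ∈ E(G2) ✓
  (1,3) → (φ(1),φ(3)) = (4,7) ∈ E(G2) ✓
  (1,5) → (φ(1),φ(5)) = (6,7) ∈ E(G2) ✓
  (1,6) → (φ(1),φ(6)) = (0,7) ∈ E(G2) ✓
  (1,7) → (φ(1),φ(7)) = (5,7) ∈ E(G2) ✓
  (1,8) → (φ(1),φ(8)) = (7,9) ∈ E(G2) ✓
  (1,9) → (φ(1),φ(9)) = (1,7) ∈ E(G2) ✓
  (1,10) → (φ(1),φ(10)) = (2,7) ∈ E(G2) ✓
  (2,3) → (φ(2),φ(3)) = (4,10) ∈ E(G2) ✓
  (2,4) → (φ(2),φ(4)) = (3,10) ∈ E(G2) ✓
  (2,8) → (φ(2),φ(8)) = (9,10) ∈ E(G2) ✓
  (2,9) → (φ(2),φ(9)) = (1,10) ∈ E(G2) ✓
  (2,10) → (φ(2),φ(10)) = (2,10) ∈ E(G2) ✓
  (3,4) → (φ(3),φ(4)) = (3,4) ∈ E(G2) ✓
  (3,5) → (φ(3),φ(5)) = (4,6) ∈ E(G2) ✓
  (3,7) → (φ(3),φ(7)) = (4,5) ∈ E(G2) ✓
  (4,5) → (φ(4),φ(5)) = (3,6) ∈ E(G2) ✓
  (4,6) → (φ(4),φ(6)) = (0,3) ∈ E(G2) ✓
  (4,7) → (φ(4),φ(7)) = (3,5) ∈ E(G2) ✓
  (5,9) → (φ(5),φ(9)) = (1,6) ∈ E(G2) ✓
  (5,10) → (φ(5),φ(10)) = (2,6) ∈ E(G2) ✓
  (7,10) → (φ(7),φ(10)) = (2,5) ∈ E(G2) ✓
  (9,10) → (φ(9),φ(10)) = (1,2) ∈ E(G2) ✓
All 24 edges of G1 map to edges of G2, and |E(G1)| = |E(G2)| = 24, so φ is a bijection on edges as well as vertices. Hence G1 ≅ G2.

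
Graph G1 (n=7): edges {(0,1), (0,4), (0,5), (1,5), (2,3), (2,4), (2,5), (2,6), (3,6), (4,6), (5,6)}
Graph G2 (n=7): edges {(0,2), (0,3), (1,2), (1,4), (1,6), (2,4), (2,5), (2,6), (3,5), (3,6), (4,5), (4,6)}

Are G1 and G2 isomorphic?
No, not isomorphic

The graphs are NOT isomorphic.

Degrees in G1: deg(0)=3, deg(1)=2, deg(2)=4, deg(3)=2, deg(4)=3, deg(5)=4, deg(6)=4.
Sorted degree sequence of G1: [4, 4, 4, 3, 3, 2, 2].
Degrees in G2: deg(0)=2, deg(1)=3, deg(2)=5, deg(3)=3, deg(4)=4, deg(5)=3, deg(6)=4.
Sorted degree sequence of G2: [5, 4, 4, 3, 3, 3, 2].
The (sorted) degree sequence is an isomorphism invariant, so since G1 and G2 have different degree sequences they cannot be isomorphic.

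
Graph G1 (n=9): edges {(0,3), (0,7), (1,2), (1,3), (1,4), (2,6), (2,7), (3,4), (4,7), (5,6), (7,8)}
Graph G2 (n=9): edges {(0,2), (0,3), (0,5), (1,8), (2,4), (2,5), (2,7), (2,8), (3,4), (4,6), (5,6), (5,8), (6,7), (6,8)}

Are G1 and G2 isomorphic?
No, not isomorphic

The graphs are NOT isomorphic.

Degrees in G1: deg(0)=2, deg(1)=3, deg(2)=3, deg(3)=3, deg(4)=3, deg(5)=1, deg(6)=2, deg(7)=4, deg(8)=1.
Sorted degree sequence of G1: [4, 3, 3, 3, 3, 2, 2, 1, 1].
Degrees in G2: deg(0)=3, deg(1)=1, deg(2)=5, deg(3)=2, deg(4)=3, deg(5)=4, deg(6)=4, deg(7)=2, deg(8)=4.
Sorted degree sequence of G2: [5, 4, 4, 4, 3, 3, 2, 2, 1].
The (sorted) degree sequence is an isomorphism invariant, so since G1 and G2 have different degree sequences they cannot be isomorphic.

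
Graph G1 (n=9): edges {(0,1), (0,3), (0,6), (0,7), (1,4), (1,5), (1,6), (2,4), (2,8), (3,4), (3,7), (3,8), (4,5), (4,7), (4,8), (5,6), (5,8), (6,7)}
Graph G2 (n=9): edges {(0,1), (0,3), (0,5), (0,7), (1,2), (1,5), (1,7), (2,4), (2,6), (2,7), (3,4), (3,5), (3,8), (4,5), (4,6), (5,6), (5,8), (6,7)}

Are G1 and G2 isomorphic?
Yes, isomorphic

The graphs are isomorphic.
One valid mapping φ: V(G1) → V(G2): 0→2, 1→1, 2→8, 3→4, 4→5, 5→0, 6→7, 7→6, 8→3

Verify φ preserves adjacency — for each edge of G1, its image is an edge of G2:
  (0,1) → (φ(0),φ(1)) = (1,2) ∈ E(G2) ✓
  (0,3) → (φ(0),φ(3)) = (2,4) ∈ E(G2) ✓
  (0,6) → (φ(0),φ(6)) = (2,7) ∈ E(G2) ✓
  (0,7) → (φ(0),φ(7)) = (2,6) ∈ E(G2) ✓
  (1,4) → (φ(1),φ(4)) = (1,5) ∈ E(G2) ✓
  (1,5) → (φ(1),φ(5)) = (0,1) ∈ E(G2) ✓
  (1,6) → (φ(1),φ(6)) = (1,7) ∈ E(G2) ✓
  (2,4) → (φ(2),φ(4)) = (5,8) ∈ E(G2) ✓
  (2,8) → (φ(2),φ(8)) = (3,8) ∈ E(G2) ✓
  (3,4) → (φ(3),φ(4)) = (4,5) ∈ E(G2) ✓
  (3,7) → (φ(3),φ(7)) = (4,6) ∈ E(G2) ✓
  (3,8) → (φ(3),φ(8)) = (3,4) ∈ E(G2) ✓
  (4,5) → (φ(4),φ(5)) = (0,5) ∈ E(G2) ✓
  (4,7) → (φ(4),φ(7)) = (5,6) ∈ E(G2) ✓
  (4,8) → (φ(4),φ(8)) = (3,5) ∈ E(G2) ✓
  (5,6) → (φ(5),φ(6)) = (0,7) ∈ E(G2) ✓
  (5,8) → (φ(5),φ(8)) = (0,3) ∈ E(G2) ✓
  (6,7) → (φ(6),φ(7)) = (6,7) ∈ E(G2) ✓
All 18 edges of G1 map to edges of G2, and |E(G1)| = |E(G2)| = 18, so φ is a bijection on edges as well as vertices. Hence G1 ≅ G2.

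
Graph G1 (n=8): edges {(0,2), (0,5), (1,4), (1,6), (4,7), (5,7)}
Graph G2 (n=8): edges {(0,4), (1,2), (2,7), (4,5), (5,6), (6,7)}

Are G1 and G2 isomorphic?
Yes, isomorphic

The graphs are isomorphic.
One valid mapping φ: V(G1) → V(G2): 0→2, 1→4, 2→1, 3→3, 4→5, 5→7, 6→0, 7→6

Verify φ preserves adjacency — for each edge of G1, its image is an edge of G2:
  (0,2) → (φ(0),φ(2)) = (1,2) ∈ E(G2) ✓
  (0,5) → (φ(0),φ(5)) = (2,7) ∈ E(G2) ✓
  (1,4) → (φ(1),φ(4)) = (4,5) ∈ E(G2) ✓
  (1,6) → (φ(1),φ(6)) = (0,4) ∈ E(G2) ✓
  (4,7) → (φ(4),φ(7)) = (5,6) ∈ E(G2) ✓
  (5,7) → (φ(5),φ(7)) = (6,7) ∈ E(G2) ✓
All 6 edges of G1 map to edges of G2, and |E(G1)| = |E(G2)| = 6, so φ is a bijection on edges as well as vertices. Hence G1 ≅ G2.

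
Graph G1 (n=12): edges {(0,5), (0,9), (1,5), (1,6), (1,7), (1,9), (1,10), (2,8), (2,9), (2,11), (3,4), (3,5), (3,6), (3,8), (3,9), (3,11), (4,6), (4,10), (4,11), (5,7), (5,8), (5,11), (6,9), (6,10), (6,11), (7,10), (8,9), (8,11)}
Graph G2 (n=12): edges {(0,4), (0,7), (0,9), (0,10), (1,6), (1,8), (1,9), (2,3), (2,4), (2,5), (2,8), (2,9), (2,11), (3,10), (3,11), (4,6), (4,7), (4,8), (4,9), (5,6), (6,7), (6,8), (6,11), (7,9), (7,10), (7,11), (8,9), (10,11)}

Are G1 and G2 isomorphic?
Yes, isomorphic

The graphs are isomorphic.
One valid mapping φ: V(G1) → V(G2): 0→5, 1→11, 2→1, 3→4, 4→0, 5→2, 6→7, 7→3, 8→8, 9→6, 10→10, 11→9

Verify φ preserves adjacency — for each edge of G1, its image is an edge of G2:
  (0,5) → (φ(0),φ(5)) = (2,5) ∈ E(G2) ✓
  (0,9) → (φ(0),φ(9)) = (5,6) ∈ E(G2) ✓
  (1,5) → (φ(1),φ(5)) = (2,11) ∈ E(G2) ✓
  (1,6) → (φ(1),φ(6)) = (7,11) ∈ E(G2) ✓
  (1,7) → (φ(1),φ(7)) = (3,11) ∈ E(G2) ✓
  (1,9) → (φ(1),φ(9)) = (6,11) ∈ E(G2) ✓
  (1,10) → (φ(1),φ(10)) = (10,11) ∈ E(G2) ✓
  (2,8) → (φ(2),φ(8)) = (1,8) ∈ E(G2) ✓
  (2,9) → (φ(2),φ(9)) = (1,6) ∈ E(G2) ✓
  (2,11) → (φ(2),φ(11)) = (1,9) ∈ E(G2) ✓
  (3,4) → (φ(3),φ(4)) = (0,4) ∈ E(G2) ✓
  (3,5) → (φ(3),φ(5)) = (2,4) ∈ E(G2) ✓
  (3,6) → (φ(3),φ(6)) = (4,7) ∈ E(G2) ✓
  (3,8) → (φ(3),φ(8)) = (4,8) ∈ E(G2) ✓
  (3,9) → (φ(3),φ(9)) = (4,6) ∈ E(G2) ✓
  (3,11) → (φ(3),φ(11)) = (4,9) ∈ E(G2) ✓
  (4,6) → (φ(4),φ(6)) = (0,7) ∈ E(G2) ✓
  (4,10) → (φ(4),φ(10)) = (0,10) ∈ E(G2) ✓
  (4,11) → (φ(4),φ(11)) = (0,9) ∈ E(G2) ✓
  (5,7) → (φ(5),φ(7)) = (2,3) ∈ E(G2) ✓
  (5,8) → (φ(5),φ(8)) = (2,8) ∈ E(G2) ✓
  (5,11) → (φ(5),φ(11)) = (2,9) ∈ E(G2) ✓
  (6,9) → (φ(6),φ(9)) = (6,7) ∈ E(G2) ✓
  (6,10) → (φ(6),φ(10)) = (7,10) ∈ E(G2) ✓
  (6,11) → (φ(6),φ(11)) = (7,9) ∈ E(G2) ✓
  (7,10) → (φ(7),φ(10)) = (3,10) ∈ E(G2) ✓
  (8,9) → (φ(8),φ(9)) = (6,8) ∈ E(G2) ✓
  (8,11) → (φ(8),φ(11)) = (8,9) ∈ E(G2) ✓
All 28 edges of G1 map to edges of G2, and |E(G1)| = |E(G2)| = 28, so φ is a bijection on edges as well as vertices. Hence G1 ≅ G2.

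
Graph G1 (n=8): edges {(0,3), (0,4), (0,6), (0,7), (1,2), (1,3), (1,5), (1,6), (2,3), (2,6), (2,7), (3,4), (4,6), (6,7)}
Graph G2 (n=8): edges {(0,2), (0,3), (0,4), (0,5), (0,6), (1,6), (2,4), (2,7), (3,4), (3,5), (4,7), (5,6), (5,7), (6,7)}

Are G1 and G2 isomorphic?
Yes, isomorphic

The graphs are isomorphic.
One valid mapping φ: V(G1) → V(G2): 0→4, 1→6, 2→5, 3→7, 4→2, 5→1, 6→0, 7→3

Verify φ preserves adjacency — for each edge of G1, its image is an edge of G2:
  (0,3) → (φ(0),φ(3)) = (4,7) ∈ E(G2) ✓
  (0,4) → (φ(0),φ(4)) = (2,4) ∈ E(G2) ✓
  (0,6) → (φ(0),φ(6)) = (0,4) ∈ E(G2) ✓
  (0,7) → (φ(0),φ(7)) = (3,4) ∈ E(G2) ✓
  (1,2) → (φ(1),φ(2)) = (5,6) ∈ E(G2) ✓
  (1,3) → (φ(1),φ(3)) = (6,7) ∈ E(G2) ✓
  (1,5) → (φ(1),φ(5)) = (1,6) ∈ E(G2) ✓
  (1,6) → (φ(1),φ(6)) = (0,6) ∈ E(G2) ✓
  (2,3) → (φ(2),φ(3)) = (5,7) ∈ E(G2) ✓
  (2,6) → (φ(2),φ(6)) = (0,5) ∈ E(G2) ✓
  (2,7) → (φ(2),φ(7)) = (3,5) ∈ E(G2) ✓
  (3,4) → (φ(3),φ(4)) = (2,7) ∈ E(G2) ✓
  (4,6) → (φ(4),φ(6)) = (0,2) ∈ E(G2) ✓
  (6,7) → (φ(6),φ(7)) = (0,3) ∈ E(G2) ✓
All 14 edges of G1 map to edges of G2, and |E(G1)| = |E(G2)| = 14, so φ is a bijection on edges as well as vertices. Hence G1 ≅ G2.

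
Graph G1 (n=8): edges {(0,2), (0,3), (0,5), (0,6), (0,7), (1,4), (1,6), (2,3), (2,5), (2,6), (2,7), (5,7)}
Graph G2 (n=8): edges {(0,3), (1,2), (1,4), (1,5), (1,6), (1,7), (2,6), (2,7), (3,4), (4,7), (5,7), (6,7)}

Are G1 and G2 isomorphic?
Yes, isomorphic

The graphs are isomorphic.
One valid mapping φ: V(G1) → V(G2): 0→7, 1→3, 2→1, 3→5, 4→0, 5→6, 6→4, 7→2

Verify φ preserves adjacency — for each edge of G1, its image is an edge of G2:
  (0,2) → (φ(0),φ(2)) = (1,7) ∈ E(G2) ✓
  (0,3) → (φ(0),φ(3)) = (5,7) ∈ E(G2) ✓
  (0,5) → (φ(0),φ(5)) = (6,7) ∈ E(G2) ✓
  (0,6) → (φ(0),φ(6)) = (4,7) ∈ E(G2) ✓
  (0,7) → (φ(0),φ(7)) = (2,7) ∈ E(G2) ✓
  (1,4) → (φ(1),φ(4)) = (0,3) ∈ E(G2) ✓
  (1,6) → (φ(1),φ(6)) = (3,4) ∈ E(G2) ✓
  (2,3) → (φ(2),φ(3)) = (1,5) ∈ E(G2) ✓
  (2,5) → (φ(2),φ(5)) = (1,6) ∈ E(G2) ✓
  (2,6) → (φ(2),φ(6)) = (1,4) ∈ E(G2) ✓
  (2,7) → (φ(2),φ(7)) = (1,2) ∈ E(G2) ✓
  (5,7) → (φ(5),φ(7)) = (2,6) ∈ E(G2) ✓
All 12 edges of G1 map to edges of G2, and |E(G1)| = |E(G2)| = 12, so φ is a bijection on edges as well as vertices. Hence G1 ≅ G2.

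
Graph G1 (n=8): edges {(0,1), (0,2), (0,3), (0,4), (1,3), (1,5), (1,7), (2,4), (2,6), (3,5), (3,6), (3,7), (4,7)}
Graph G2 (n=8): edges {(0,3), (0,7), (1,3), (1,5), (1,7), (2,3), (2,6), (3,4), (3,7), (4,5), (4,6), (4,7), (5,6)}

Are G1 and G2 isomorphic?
Yes, isomorphic

The graphs are isomorphic.
One valid mapping φ: V(G1) → V(G2): 0→4, 1→7, 2→6, 3→3, 4→5, 5→0, 6→2, 7→1

Verify φ preserves adjacency — for each edge of G1, its image is an edge of G2:
  (0,1) → (φ(0),φ(1)) = (4,7) ∈ E(G2) ✓
  (0,2) → (φ(0),φ(2)) = (4,6) ∈ E(G2) ✓
  (0,3) → (φ(0),φ(3)) = (3,4) ∈ E(G2) ✓
  (0,4) → (φ(0),φ(4)) = (4,5) ∈ E(G2) ✓
  (1,3) → (φ(1),φ(3)) = (3,7) ∈ E(G2) ✓
  (1,5) → (φ(1),φ(5)) = (0,7) ∈ E(G2) ✓
  (1,7) → (φ(1),φ(7)) = (1,7) ∈ E(G2) ✓
  (2,4) → (φ(2),φ(4)) = (5,6) ∈ E(G2) ✓
  (2,6) → (φ(2),φ(6)) = (2,6) ∈ E(G2) ✓
  (3,5) → (φ(3),φ(5)) = (0,3) ∈ E(G2) ✓
  (3,6) → (φ(3),φ(6)) = (2,3) ∈ E(G2) ✓
  (3,7) → (φ(3),φ(7)) = (1,3) ∈ E(G2) ✓
  (4,7) → (φ(4),φ(7)) = (1,5) ∈ E(G2) ✓
All 13 edges of G1 map to edges of G2, and |E(G1)| = |E(G2)| = 13, so φ is a bijection on edges as well as vertices. Hence G1 ≅ G2.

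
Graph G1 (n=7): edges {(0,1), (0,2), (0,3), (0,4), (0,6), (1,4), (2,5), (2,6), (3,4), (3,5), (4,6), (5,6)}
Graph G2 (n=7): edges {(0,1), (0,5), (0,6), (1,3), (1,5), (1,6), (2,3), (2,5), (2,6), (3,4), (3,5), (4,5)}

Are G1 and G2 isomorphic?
Yes, isomorphic

The graphs are isomorphic.
One valid mapping φ: V(G1) → V(G2): 0→5, 1→4, 2→0, 3→2, 4→3, 5→6, 6→1

Verify φ preserves adjacency — for each edge of G1, its image is an edge of G2:
  (0,1) → (φ(0),φ(1)) = (4,5) ∈ E(G2) ✓
  (0,2) → (φ(0),φ(2)) = (0,5) ∈ E(G2) ✓
  (0,3) → (φ(0),φ(3)) = (2,5) ∈ E(G2) ✓
  (0,4) → (φ(0),φ(4)) = (3,5) ∈ E(G2) ✓
  (0,6) → (φ(0),φ(6)) = (1,5) ∈ E(G2) ✓
  (1,4) → (φ(1),φ(4)) = (3,4) ∈ E(G2) ✓
  (2,5) → (φ(2),φ(5)) = (0,6) ∈ E(G2) ✓
  (2,6) → (φ(2),φ(6)) = (0,1) ∈ E(G2) ✓
  (3,4) → (φ(3),φ(4)) = (2,3) ∈ E(G2) ✓
  (3,5) → (φ(3),φ(5)) = (2,6) ∈ E(G2) ✓
  (4,6) → (φ(4),φ(6)) = (1,3) ∈ E(G2) ✓
  (5,6) → (φ(5),φ(6)) = (1,6) ∈ E(G2) ✓
All 12 edges of G1 map to edges of G2, and |E(G1)| = |E(G2)| = 12, so φ is a bijection on edges as well as vertices. Hence G1 ≅ G2.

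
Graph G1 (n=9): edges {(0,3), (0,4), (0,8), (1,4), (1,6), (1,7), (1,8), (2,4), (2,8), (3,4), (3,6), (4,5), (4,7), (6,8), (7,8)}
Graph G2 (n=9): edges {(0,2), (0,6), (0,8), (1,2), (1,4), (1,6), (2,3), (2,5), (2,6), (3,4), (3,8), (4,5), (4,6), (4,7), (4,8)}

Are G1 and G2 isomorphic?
Yes, isomorphic

The graphs are isomorphic.
One valid mapping φ: V(G1) → V(G2): 0→3, 1→6, 2→5, 3→8, 4→4, 5→7, 6→0, 7→1, 8→2

Verify φ preserves adjacency — for each edge of G1, its image is an edge of G2:
  (0,3) → (φ(0),φ(3)) = (3,8) ∈ E(G2) ✓
  (0,4) → (φ(0),φ(4)) = (3,4) ∈ E(G2) ✓
  (0,8) → (φ(0),φ(8)) = (2,3) ∈ E(G2) ✓
  (1,4) → (φ(1),φ(4)) = (4,6) ∈ E(G2) ✓
  (1,6) → (φ(1),φ(6)) = (0,6) ∈ E(G2) ✓
  (1,7) → (φ(1),φ(7)) = (1,6) ∈ E(G2) ✓
  (1,8) → (φ(1),φ(8)) = (2,6) ∈ E(G2) ✓
  (2,4) → (φ(2),φ(4)) = (4,5) ∈ E(G2) ✓
  (2,8) → (φ(2),φ(8)) = (2,5) ∈ E(G2) ✓
  (3,4) → (φ(3),φ(4)) = (4,8) ∈ E(G2) ✓
  (3,6) → (φ(3),φ(6)) = (0,8) ∈ E(G2) ✓
  (4,5) → (φ(4),φ(5)) = (4,7) ∈ E(G2) ✓
  (4,7) → (φ(4),φ(7)) = (1,4) ∈ E(G2) ✓
  (6,8) → (φ(6),φ(8)) = (0,2) ∈ E(G2) ✓
  (7,8) → (φ(7),φ(8)) = (1,2) ∈ E(G2) ✓
All 15 edges of G1 map to edges of G2, and |E(G1)| = |E(G2)| = 15, so φ is a bijection on edges as well as vertices. Hence G1 ≅ G2.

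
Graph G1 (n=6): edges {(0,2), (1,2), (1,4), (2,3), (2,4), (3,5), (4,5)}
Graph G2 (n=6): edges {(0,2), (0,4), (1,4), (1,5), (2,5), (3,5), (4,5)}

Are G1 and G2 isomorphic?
Yes, isomorphic

The graphs are isomorphic.
One valid mapping φ: V(G1) → V(G2): 0→3, 1→1, 2→5, 3→2, 4→4, 5→0

Verify φ preserves adjacency — for each edge of G1, its image is an edge of G2:
  (0,2) → (φ(0),φ(2)) = (3,5) ∈ E(G2) ✓
  (1,2) → (φ(1),φ(2)) = (1,5) ∈ E(G2) ✓
  (1,4) → (φ(1),φ(4)) = (1,4) ∈ E(G2) ✓
  (2,3) → (φ(2),φ(3)) = (2,5) ∈ E(G2) ✓
  (2,4) → (φ(2),φ(4)) = (4,5) ∈ E(G2) ✓
  (3,5) → (φ(3),φ(5)) = (0,2) ∈ E(G2) ✓
  (4,5) → (φ(4),φ(5)) = (0,4) ∈ E(G2) ✓
All 7 edges of G1 map to edges of G2, and |E(G1)| = |E(G2)| = 7, so φ is a bijection on edges as well as vertices. Hence G1 ≅ G2.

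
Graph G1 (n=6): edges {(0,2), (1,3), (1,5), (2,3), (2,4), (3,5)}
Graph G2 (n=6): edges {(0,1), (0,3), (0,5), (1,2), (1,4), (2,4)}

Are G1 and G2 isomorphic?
Yes, isomorphic

The graphs are isomorphic.
One valid mapping φ: V(G1) → V(G2): 0→5, 1→2, 2→0, 3→1, 4→3, 5→4

Verify φ preserves adjacency — for each edge of G1, its image is an edge of G2:
  (0,2) → (φ(0),φ(2)) = (0,5) ∈ E(G2) ✓
  (1,3) → (φ(1),φ(3)) = (1,2) ∈ E(G2) ✓
  (1,5) → (φ(1),φ(5)) = (2,4) ∈ E(G2) ✓
  (2,3) → (φ(2),φ(3)) = (0,1) ∈ E(G2) ✓
  (2,4) → (φ(2),φ(4)) = (0,3) ∈ E(G2) ✓
  (3,5) → (φ(3),φ(5)) = (1,4) ∈ E(G2) ✓
All 6 edges of G1 map to edges of G2, and |E(G1)| = |E(G2)| = 6, so φ is a bijection on edges as well as vertices. Hence G1 ≅ G2.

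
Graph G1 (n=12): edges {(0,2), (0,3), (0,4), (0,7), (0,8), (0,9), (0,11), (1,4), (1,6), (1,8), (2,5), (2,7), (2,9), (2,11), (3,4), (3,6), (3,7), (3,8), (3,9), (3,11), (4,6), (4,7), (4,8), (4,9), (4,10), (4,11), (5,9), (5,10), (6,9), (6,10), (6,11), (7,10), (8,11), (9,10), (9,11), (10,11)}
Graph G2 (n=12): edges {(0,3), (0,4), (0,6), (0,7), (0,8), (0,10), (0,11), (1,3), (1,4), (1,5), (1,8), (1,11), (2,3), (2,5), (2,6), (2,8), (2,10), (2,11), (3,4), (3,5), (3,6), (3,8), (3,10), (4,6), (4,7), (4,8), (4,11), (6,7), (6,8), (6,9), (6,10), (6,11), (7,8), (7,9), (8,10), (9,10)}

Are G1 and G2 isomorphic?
Yes, isomorphic

The graphs are isomorphic.
One valid mapping φ: V(G1) → V(G2): 0→4, 1→9, 2→1, 3→0, 4→6, 5→5, 6→10, 7→11, 8→7, 9→3, 10→2, 11→8

Verify φ preserves adjacency — for each edge of G1, its image is an edge of G2:
  (0,2) → (φ(0),φ(2)) = (1,4) ∈ E(G2) ✓
  (0,3) → (φ(0),φ(3)) = (0,4) ∈ E(G2) ✓
  (0,4) → (φ(0),φ(4)) = (4,6) ∈ E(G2) ✓
  (0,7) → (φ(0),φ(7)) = (4,11) ∈ E(G2) ✓
  (0,8) → (φ(0),φ(8)) = (4,7) ∈ E(G2) ✓
  (0,9) → (φ(0),φ(9)) = (3,4) ∈ E(G2) ✓
  (0,11) → (φ(0),φ(11)) = (4,8) ∈ E(G2) ✓
  (1,4) → (φ(1),φ(4)) = (6,9) ∈ E(G2) ✓
  (1,6) → (φ(1),φ(6)) = (9,10) ∈ E(G2) ✓
  (1,8) → (φ(1),φ(8)) = (7,9) ∈ E(G2) ✓
  (2,5) → (φ(2),φ(5)) = (1,5) ∈ E(G2) ✓
  (2,7) → (φ(2),φ(7)) = (1,11) ∈ E(G2) ✓
  (2,9) → (φ(2),φ(9)) = (1,3) ∈ E(G2) ✓
  (2,11) → (φ(2),φ(11)) = (1,8) ∈ E(G2) ✓
  (3,4) → (φ(3),φ(4)) = (0,6) ∈ E(G2) ✓
  (3,6) → (φ(3),φ(6)) = (0,10) ∈ E(G2) ✓
  (3,7) → (φ(3),φ(7)) = (0,11) ∈ E(G2) ✓
  (3,8) → (φ(3),φ(8)) = (0,7) ∈ E(G2) ✓
  (3,9) → (φ(3),φ(9)) = (0,3) ∈ E(G2) ✓
  (3,11) → (φ(3),φ(11)) = (0,8) ∈ E(G2) ✓
  (4,6) → (φ(4),φ(6)) = (6,10) ∈ E(G2) ✓
  (4,7) → (φ(4),φ(7)) = (6,11) ∈ E(G2) ✓
  (4,8) → (φ(4),φ(8)) = (6,7) ∈ E(G2) ✓
  (4,9) → (φ(4),φ(9)) = (3,6) ∈ E(G2) ✓
  (4,10) → (φ(4),φ(10)) = (2,6) ∈ E(G2) ✓
  (4,11) → (φ(4),φ(11)) = (6,8) ∈ E(G2) ✓
  (5,9) → (φ(5),φ(9)) = (3,5) ∈ E(G2) ✓
  (5,10) → (φ(5),φ(10)) = (2,5) ∈ E(G2) ✓
  (6,9) → (φ(6),φ(9)) = (3,10) ∈ E(G2) ✓
  (6,10) → (φ(6),φ(10)) = (2,10) ∈ E(G2) ✓
  (6,11) → (φ(6),φ(11)) = (8,10) ∈ E(G2) ✓
  (7,10) → (φ(7),φ(10)) = (2,11) ∈ E(G2) ✓
  (8,11) → (φ(8),φ(11)) = (7,8) ∈ E(G2) ✓
  (9,10) → (φ(9),φ(10)) = (2,3) ∈ E(G2) ✓
  (9,11) → (φ(9),φ(11)) = (3,8) ∈ E(G2) ✓
  (10,11) → (φ(10),φ(11)) = (2,8) ∈ E(G2) ✓
All 36 edges of G1 map to edges of G2, and |E(G1)| = |E(G2)| = 36, so φ is a bijection on edges as well as vertices. Hence G1 ≅ G2.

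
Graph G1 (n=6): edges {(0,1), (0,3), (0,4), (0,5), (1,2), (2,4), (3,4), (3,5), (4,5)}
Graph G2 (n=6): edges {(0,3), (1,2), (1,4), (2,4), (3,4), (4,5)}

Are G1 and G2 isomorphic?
No, not isomorphic

The graphs are NOT isomorphic.

Counting triangles (3-cliques): G1 has 4, G2 has 1.
Triangle count is an isomorphism invariant, so differing triangle counts rule out isomorphism.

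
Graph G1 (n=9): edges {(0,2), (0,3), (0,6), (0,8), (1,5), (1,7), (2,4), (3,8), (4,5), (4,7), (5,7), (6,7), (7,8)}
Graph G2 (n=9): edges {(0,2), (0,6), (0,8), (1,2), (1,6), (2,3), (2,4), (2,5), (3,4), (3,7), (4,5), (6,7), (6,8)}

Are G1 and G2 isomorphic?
Yes, isomorphic

The graphs are isomorphic.
One valid mapping φ: V(G1) → V(G2): 0→6, 1→5, 2→7, 3→8, 4→3, 5→4, 6→1, 7→2, 8→0

Verify φ preserves adjacency — for each edge of G1, its image is an edge of G2:
  (0,2) → (φ(0),φ(2)) = (6,7) ∈ E(G2) ✓
  (0,3) → (φ(0),φ(3)) = (6,8) ∈ E(G2) ✓
  (0,6) → (φ(0),φ(6)) = (1,6) ∈ E(G2) ✓
  (0,8) → (φ(0),φ(8)) = (0,6) ∈ E(G2) ✓
  (1,5) → (φ(1),φ(5)) = (4,5) ∈ E(G2) ✓
  (1,7) → (φ(1),φ(7)) = (2,5) ∈ E(G2) ✓
  (2,4) → (φ(2),φ(4)) = (3,7) ∈ E(G2) ✓
  (3,8) → (φ(3),φ(8)) = (0,8) ∈ E(G2) ✓
  (4,5) → (φ(4),φ(5)) = (3,4) ∈ E(G2) ✓
  (4,7) → (φ(4),φ(7)) = (2,3) ∈ E(G2) ✓
  (5,7) → (φ(5),φ(7)) = (2,4) ∈ E(G2) ✓
  (6,7) → (φ(6),φ(7)) = (1,2) ∈ E(G2) ✓
  (7,8) → (φ(7),φ(8)) = (0,2) ∈ E(G2) ✓
All 13 edges of G1 map to edges of G2, and |E(G1)| = |E(G2)| = 13, so φ is a bijection on edges as well as vertices. Hence G1 ≅ G2.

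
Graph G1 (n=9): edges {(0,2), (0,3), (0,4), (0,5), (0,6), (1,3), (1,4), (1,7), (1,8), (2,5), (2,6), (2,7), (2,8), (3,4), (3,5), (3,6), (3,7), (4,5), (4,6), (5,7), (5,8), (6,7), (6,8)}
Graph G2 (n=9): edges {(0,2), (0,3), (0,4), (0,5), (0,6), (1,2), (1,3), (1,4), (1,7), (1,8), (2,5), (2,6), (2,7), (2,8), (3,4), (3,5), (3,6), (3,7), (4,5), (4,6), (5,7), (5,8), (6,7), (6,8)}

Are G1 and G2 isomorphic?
No, not isomorphic

The graphs are NOT isomorphic.

Counting edges: G1 has 23 edge(s); G2 has 24 edge(s).
Edge count is an isomorphism invariant (a bijection on vertices induces a bijection on edges), so differing edge counts rule out isomorphism.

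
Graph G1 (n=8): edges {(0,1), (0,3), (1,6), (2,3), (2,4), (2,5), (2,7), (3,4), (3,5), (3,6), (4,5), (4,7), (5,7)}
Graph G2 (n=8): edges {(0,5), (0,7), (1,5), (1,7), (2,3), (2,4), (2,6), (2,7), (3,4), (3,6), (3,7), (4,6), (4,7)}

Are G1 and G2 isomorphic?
Yes, isomorphic

The graphs are isomorphic.
One valid mapping φ: V(G1) → V(G2): 0→0, 1→5, 2→2, 3→7, 4→4, 5→3, 6→1, 7→6

Verify φ preserves adjacency — for each edge of G1, its image is an edge of G2:
  (0,1) → (φ(0),φ(1)) = (0,5) ∈ E(G2) ✓
  (0,3) → (φ(0),φ(3)) = (0,7) ∈ E(G2) ✓
  (1,6) → (φ(1),φ(6)) = (1,5) ∈ E(G2) ✓
  (2,3) → (φ(2),φ(3)) = (2,7) ∈ E(G2) ✓
  (2,4) → (φ(2),φ(4)) = (2,4) ∈ E(G2) ✓
  (2,5) → (φ(2),φ(5)) = (2,3) ∈ E(G2) ✓
  (2,7) → (φ(2),φ(7)) = (2,6) ∈ E(G2) ✓
  (3,4) → (φ(3),φ(4)) = (4,7) ∈ E(G2) ✓
  (3,5) → (φ(3),φ(5)) = (3,7) ∈ E(G2) ✓
  (3,6) → (φ(3),φ(6)) = (1,7) ∈ E(G2) ✓
  (4,5) → (φ(4),φ(5)) = (3,4) ∈ E(G2) ✓
  (4,7) → (φ(4),φ(7)) = (4,6) ∈ E(G2) ✓
  (5,7) → (φ(5),φ(7)) = (3,6) ∈ E(G2) ✓
All 13 edges of G1 map to edges of G2, and |E(G1)| = |E(G2)| = 13, so φ is a bijection on edges as well as vertices. Hence G1 ≅ G2.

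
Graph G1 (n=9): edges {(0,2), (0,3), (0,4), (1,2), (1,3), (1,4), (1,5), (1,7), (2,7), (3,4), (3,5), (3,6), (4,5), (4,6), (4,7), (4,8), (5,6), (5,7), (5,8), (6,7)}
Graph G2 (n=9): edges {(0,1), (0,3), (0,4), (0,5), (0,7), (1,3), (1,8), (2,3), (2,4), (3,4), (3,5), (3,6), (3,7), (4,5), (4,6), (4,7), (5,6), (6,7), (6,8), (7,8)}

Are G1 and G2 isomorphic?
Yes, isomorphic

The graphs are isomorphic.
One valid mapping φ: V(G1) → V(G2): 0→1, 1→7, 2→8, 3→0, 4→3, 5→4, 6→5, 7→6, 8→2

Verify φ preserves adjacency — for each edge of G1, its image is an edge of G2:
  (0,2) → (φ(0),φ(2)) = (1,8) ∈ E(G2) ✓
  (0,3) → (φ(0),φ(3)) = (0,1) ∈ E(G2) ✓
  (0,4) → (φ(0),φ(4)) = (1,3) ∈ E(G2) ✓
  (1,2) → (φ(1),φ(2)) = (7,8) ∈ E(G2) ✓
  (1,3) → (φ(1),φ(3)) = (0,7) ∈ E(G2) ✓
  (1,4) → (φ(1),φ(4)) = (3,7) ∈ E(G2) ✓
  (1,5) → (φ(1),φ(5)) = (4,7) ∈ E(G2) ✓
  (1,7) → (φ(1),φ(7)) = (6,7) ∈ E(G2) ✓
  (2,7) → (φ(2),φ(7)) = (6,8) ∈ E(G2) ✓
  (3,4) → (φ(3),φ(4)) = (0,3) ∈ E(G2) ✓
  (3,5) → (φ(3),φ(5)) = (0,4) ∈ E(G2) ✓
  (3,6) → (φ(3),φ(6)) = (0,5) ∈ E(G2) ✓
  (4,5) → (φ(4),φ(5)) = (3,4) ∈ E(G2) ✓
  (4,6) → (φ(4),φ(6)) = (3,5) ∈ E(G2) ✓
  (4,7) → (φ(4),φ(7)) = (3,6) ∈ E(G2) ✓
  (4,8) → (φ(4),φ(8)) = (2,3) ∈ E(G2) ✓
  (5,6) → (φ(5),φ(6)) = (4,5) ∈ E(G2) ✓
  (5,7) → (φ(5),φ(7)) = (4,6) ∈ E(G2) ✓
  (5,8) → (φ(5),φ(8)) = (2,4) ∈ E(G2) ✓
  (6,7) → (φ(6),φ(7)) = (5,6) ∈ E(G2) ✓
All 20 edges of G1 map to edges of G2, and |E(G1)| = |E(G2)| = 20, so φ is a bijection on edges as well as vertices. Hence G1 ≅ G2.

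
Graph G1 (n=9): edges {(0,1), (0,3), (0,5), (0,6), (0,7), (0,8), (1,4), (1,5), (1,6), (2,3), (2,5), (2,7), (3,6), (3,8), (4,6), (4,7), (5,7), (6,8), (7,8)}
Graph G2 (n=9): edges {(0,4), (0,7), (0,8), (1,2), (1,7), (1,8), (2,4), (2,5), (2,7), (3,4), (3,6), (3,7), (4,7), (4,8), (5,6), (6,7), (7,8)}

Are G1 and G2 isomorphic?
No, not isomorphic

The graphs are NOT isomorphic.

Counting triangles (3-cliques): G1 has 10, G2 has 9.
Triangle count is an isomorphism invariant, so differing triangle counts rule out isomorphism.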